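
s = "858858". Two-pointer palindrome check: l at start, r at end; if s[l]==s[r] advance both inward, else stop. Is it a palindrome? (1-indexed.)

palindrome

l=1 r=6: '8'=='8', l++,r--
l=2 r=5: '5'=='5', l++,r--
l=3 r=4: '8'=='8', l++,r--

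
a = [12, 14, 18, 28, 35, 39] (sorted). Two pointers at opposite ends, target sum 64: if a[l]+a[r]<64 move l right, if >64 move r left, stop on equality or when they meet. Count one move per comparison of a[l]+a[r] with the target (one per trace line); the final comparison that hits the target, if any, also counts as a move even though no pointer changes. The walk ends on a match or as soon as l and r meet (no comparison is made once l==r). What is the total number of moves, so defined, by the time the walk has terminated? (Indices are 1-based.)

[1,6] 12+39=51 <64 → l++
[2,6] 14+39=53 <64 → l++
[3,6] 18+39=57 <64 → l++
[4,6] 28+39=67 >64 → r--
[4,5] 28+35=63 <64 → l++

5 moves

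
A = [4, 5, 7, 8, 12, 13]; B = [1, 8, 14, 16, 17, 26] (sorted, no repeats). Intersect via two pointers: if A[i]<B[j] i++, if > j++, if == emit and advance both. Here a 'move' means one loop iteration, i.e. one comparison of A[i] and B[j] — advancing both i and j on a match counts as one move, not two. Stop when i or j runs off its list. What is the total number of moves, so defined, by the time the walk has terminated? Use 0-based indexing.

7 moves

[i=0,j=0] 4>1 → j++
[i=0,j=1] 4<8 → i++
[i=1,j=1] 5<8 → i++
[i=2,j=1] 7<8 → i++
[i=3,j=1] 8==8 emit → i++,j++
[i=4,j=2] 12<14 → i++
[i=5,j=2] 13<14 → i++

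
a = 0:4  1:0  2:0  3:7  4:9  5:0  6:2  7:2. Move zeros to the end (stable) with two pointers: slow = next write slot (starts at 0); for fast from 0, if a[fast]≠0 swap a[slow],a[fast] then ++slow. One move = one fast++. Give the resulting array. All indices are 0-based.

[4, 7, 9, 2, 2, 0, 0, 0]

(s=0,f=0) a[fast]=4≠0 swap→a[0]=4 → slow++,fast++
(s=1,f=1) a[fast]=0 → fast++
(s=1,f=2) a[fast]=0 → fast++
(s=1,f=3) a[fast]=7≠0 swap→a[1]=7 → slow++,fast++
(s=2,f=4) a[fast]=9≠0 swap→a[2]=9 → slow++,fast++
(s=3,f=5) a[fast]=0 → fast++
(s=3,f=6) a[fast]=2≠0 swap→a[3]=2 → slow++,fast++
(s=4,f=7) a[fast]=2≠0 swap→a[4]=2 → slow++,fast++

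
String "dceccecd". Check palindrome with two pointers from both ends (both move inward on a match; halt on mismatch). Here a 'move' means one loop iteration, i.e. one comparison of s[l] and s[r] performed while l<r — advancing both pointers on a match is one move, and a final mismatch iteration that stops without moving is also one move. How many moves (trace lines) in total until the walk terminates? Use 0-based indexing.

4 moves

[0,7] 'd'=='d' → l++,r--
[1,6] 'c'=='c' → l++,r--
[2,5] 'e'=='e' → l++,r--
[3,4] 'c'=='c' → l++,r--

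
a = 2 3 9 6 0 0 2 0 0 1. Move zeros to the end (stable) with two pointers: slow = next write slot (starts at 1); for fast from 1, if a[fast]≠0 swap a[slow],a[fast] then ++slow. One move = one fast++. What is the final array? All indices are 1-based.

[2, 3, 9, 6, 2, 1, 0, 0, 0, 0]

slow=1 fast=1: a[fast]=2≠0 swap→a[1]=2, slow++,fast++
slow=2 fast=2: a[fast]=3≠0 swap→a[2]=3, slow++,fast++
slow=3 fast=3: a[fast]=9≠0 swap→a[3]=9, slow++,fast++
slow=4 fast=4: a[fast]=6≠0 swap→a[4]=6, slow++,fast++
slow=5 fast=5: a[fast]=0, fast++
slow=5 fast=6: a[fast]=0, fast++
slow=5 fast=7: a[fast]=2≠0 swap→a[5]=2, slow++,fast++
slow=6 fast=8: a[fast]=0, fast++
slow=6 fast=9: a[fast]=0, fast++
slow=6 fast=10: a[fast]=1≠0 swap→a[6]=1, slow++,fast++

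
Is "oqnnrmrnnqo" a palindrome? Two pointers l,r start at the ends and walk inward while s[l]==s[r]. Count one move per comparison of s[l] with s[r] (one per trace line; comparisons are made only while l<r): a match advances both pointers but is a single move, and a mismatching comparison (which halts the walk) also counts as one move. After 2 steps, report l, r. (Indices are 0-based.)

l=2, r=8

l=0 r=10: 'o'=='o', l++,r--
l=1 r=9: 'q'=='q', l++,r--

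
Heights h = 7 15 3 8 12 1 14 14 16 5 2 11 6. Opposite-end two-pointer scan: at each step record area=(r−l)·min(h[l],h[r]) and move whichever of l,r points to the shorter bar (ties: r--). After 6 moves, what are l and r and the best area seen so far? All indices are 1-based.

[1,13] min(7,6)*12=72 best=72 * → r--
[1,12] min(7,11)*11=77 best=77 * → l++
[2,12] min(15,11)*10=110 best=110 * → r--
[2,11] min(15,2)*9=18 best=110 → r--
[2,10] min(15,5)*8=40 best=110 → r--
[2,9] min(15,16)*7=105 best=110 → l++

l=3, r=9, best area=110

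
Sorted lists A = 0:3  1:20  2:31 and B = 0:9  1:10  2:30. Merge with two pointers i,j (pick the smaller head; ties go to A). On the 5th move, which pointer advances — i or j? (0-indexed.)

[i=0,j=0] A[i]=3<=B[j]=9 take 3 → i++
[i=1,j=0] A[i]=20>B[j]=9 take 9 → j++
[i=1,j=1] A[i]=20>B[j]=10 take 10 → j++
[i=1,j=2] A[i]=20<=B[j]=30 take 20 → i++
[i=2,j=2] A[i]=31>B[j]=30 take 30 → j++

j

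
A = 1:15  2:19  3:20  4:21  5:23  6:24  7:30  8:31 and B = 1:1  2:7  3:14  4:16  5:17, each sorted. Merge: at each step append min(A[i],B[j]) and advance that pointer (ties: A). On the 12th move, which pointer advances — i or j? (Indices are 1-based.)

i

[i=1,j=1] A[i]=15>B[j]=1 take 1 → j++
[i=1,j=2] A[i]=15>B[j]=7 take 7 → j++
[i=1,j=3] A[i]=15>B[j]=14 take 14 → j++
[i=1,j=4] A[i]=15<=B[j]=16 take 15 → i++
[i=2,j=4] A[i]=19>B[j]=16 take 16 → j++
[i=2,j=5] A[i]=19>B[j]=17 take 17 → j++
[i=2,j=6] B done, take A[i]=19 → i++
[i=3,j=6] B done, take A[i]=20 → i++
[i=4,j=6] B done, take A[i]=21 → i++
[i=5,j=6] B done, take A[i]=23 → i++
[i=6,j=6] B done, take A[i]=24 → i++
[i=7,j=6] B done, take A[i]=30 → i++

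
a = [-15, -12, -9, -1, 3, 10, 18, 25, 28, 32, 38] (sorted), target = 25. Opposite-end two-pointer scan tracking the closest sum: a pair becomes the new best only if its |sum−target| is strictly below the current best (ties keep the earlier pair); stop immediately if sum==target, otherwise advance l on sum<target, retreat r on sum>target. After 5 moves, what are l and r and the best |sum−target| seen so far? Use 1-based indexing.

l=1 r=11: -15+38=23 d=2 *, l++
l=2 r=11: -12+38=26 d=1 *, r--
l=2 r=10: -12+32=20 d=5, l++
l=3 r=10: -9+32=23 d=2, l++
l=4 r=10: -1+32=31 d=6, r--

l=4, r=9, best |Δ|=1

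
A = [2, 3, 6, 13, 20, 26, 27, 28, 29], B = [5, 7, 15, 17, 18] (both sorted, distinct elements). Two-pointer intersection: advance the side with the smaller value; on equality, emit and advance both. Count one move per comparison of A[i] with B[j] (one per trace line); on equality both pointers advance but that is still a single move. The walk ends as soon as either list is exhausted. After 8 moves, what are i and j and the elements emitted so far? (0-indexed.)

i=0 j=0: 2<5, i++
i=1 j=0: 3<5, i++
i=2 j=0: 6>5, j++
i=2 j=1: 6<7, i++
i=3 j=1: 13>7, j++
i=3 j=2: 13<15, i++
i=4 j=2: 20>15, j++
i=4 j=3: 20>17, j++

i=4, j=4, emitted=[]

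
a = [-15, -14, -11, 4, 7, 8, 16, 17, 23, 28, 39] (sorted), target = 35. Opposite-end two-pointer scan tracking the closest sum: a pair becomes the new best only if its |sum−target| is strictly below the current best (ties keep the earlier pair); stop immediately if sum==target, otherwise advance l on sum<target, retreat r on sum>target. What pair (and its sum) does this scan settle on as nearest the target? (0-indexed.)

pair (7, 28) with sum 35 (|Δ|=0)

l=0 r=10: -15+39=24 d=11 *, l++
l=1 r=10: -14+39=25 d=10 *, l++
l=2 r=10: -11+39=28 d=7 *, l++
l=3 r=10: 4+39=43 d=8, r--
l=3 r=9: 4+28=32 d=3 *, l++
l=4 r=9: 7+28=35 d=0 *, stop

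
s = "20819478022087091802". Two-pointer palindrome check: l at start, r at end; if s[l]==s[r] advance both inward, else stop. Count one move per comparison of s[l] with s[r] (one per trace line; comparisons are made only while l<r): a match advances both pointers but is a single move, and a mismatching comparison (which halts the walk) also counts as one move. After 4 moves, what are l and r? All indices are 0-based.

l=0 r=19: '2'=='2', l++,r--
l=1 r=18: '0'=='0', l++,r--
l=2 r=17: '8'=='8', l++,r--
l=3 r=16: '1'=='1', l++,r--

l=4, r=15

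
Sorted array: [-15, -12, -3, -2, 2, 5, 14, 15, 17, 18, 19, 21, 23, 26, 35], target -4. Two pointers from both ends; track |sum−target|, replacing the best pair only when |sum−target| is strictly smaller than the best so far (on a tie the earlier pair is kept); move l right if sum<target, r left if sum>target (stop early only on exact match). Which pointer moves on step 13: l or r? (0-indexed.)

r

l=0 r=14: -15+35=20 d=24 *, r--
l=0 r=13: -15+26=11 d=15 *, r--
l=0 r=12: -15+23=8 d=12 *, r--
l=0 r=11: -15+21=6 d=10 *, r--
l=0 r=10: -15+19=4 d=8 *, r--
l=0 r=9: -15+18=3 d=7 *, r--
l=0 r=8: -15+17=2 d=6 *, r--
l=0 r=7: -15+15=0 d=4 *, r--
l=0 r=6: -15+14=-1 d=3 *, r--
l=0 r=5: -15+5=-10 d=6, l++
l=1 r=5: -12+5=-7 d=3, l++
l=2 r=5: -3+5=2 d=6, r--
l=2 r=4: -3+2=-1 d=3, r--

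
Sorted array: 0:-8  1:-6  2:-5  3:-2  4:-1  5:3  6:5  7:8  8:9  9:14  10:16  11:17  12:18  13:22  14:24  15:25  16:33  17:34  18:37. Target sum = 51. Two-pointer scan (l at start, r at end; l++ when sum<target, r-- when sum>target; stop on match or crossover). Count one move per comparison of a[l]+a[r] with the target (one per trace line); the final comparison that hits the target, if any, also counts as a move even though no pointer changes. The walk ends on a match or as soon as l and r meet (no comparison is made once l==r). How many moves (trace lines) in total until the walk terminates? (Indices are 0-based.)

10 moves

l=0 r=18: -8+37=29 <51, l++
l=1 r=18: -6+37=31 <51, l++
l=2 r=18: -5+37=32 <51, l++
l=3 r=18: -2+37=35 <51, l++
l=4 r=18: -1+37=36 <51, l++
l=5 r=18: 3+37=40 <51, l++
l=6 r=18: 5+37=42 <51, l++
l=7 r=18: 8+37=45 <51, l++
l=8 r=18: 9+37=46 <51, l++
l=9 r=18: 14+37=51, found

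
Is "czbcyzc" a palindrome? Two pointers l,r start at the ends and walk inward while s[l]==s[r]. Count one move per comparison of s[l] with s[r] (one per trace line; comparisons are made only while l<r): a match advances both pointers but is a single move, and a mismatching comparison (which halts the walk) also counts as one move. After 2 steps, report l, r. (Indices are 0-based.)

l=2, r=4

[0,6] 'c'=='c' → l++,r--
[1,5] 'z'=='z' → l++,r--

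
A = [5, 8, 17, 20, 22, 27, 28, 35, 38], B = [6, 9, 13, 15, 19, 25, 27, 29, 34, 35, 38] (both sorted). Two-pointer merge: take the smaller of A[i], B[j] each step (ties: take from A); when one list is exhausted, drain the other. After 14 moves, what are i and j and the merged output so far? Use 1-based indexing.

i=1 j=1: A[i]=5<=B[j]=6 take 5, i++
i=2 j=1: A[i]=8>B[j]=6 take 6, j++
i=2 j=2: A[i]=8<=B[j]=9 take 8, i++
i=3 j=2: A[i]=17>B[j]=9 take 9, j++
i=3 j=3: A[i]=17>B[j]=13 take 13, j++
i=3 j=4: A[i]=17>B[j]=15 take 15, j++
i=3 j=5: A[i]=17<=B[j]=19 take 17, i++
i=4 j=5: A[i]=20>B[j]=19 take 19, j++
i=4 j=6: A[i]=20<=B[j]=25 take 20, i++
i=5 j=6: A[i]=22<=B[j]=25 take 22, i++
i=6 j=6: A[i]=27>B[j]=25 take 25, j++
i=6 j=7: A[i]=27<=B[j]=27 take 27, i++
i=7 j=7: A[i]=28>B[j]=27 take 27, j++
i=7 j=8: A[i]=28<=B[j]=29 take 28, i++

i=8, j=8, merged so far=[5, 6, 8, 9, 13, 15, 17, 19, 20, 22, 25, 27, 27, 28]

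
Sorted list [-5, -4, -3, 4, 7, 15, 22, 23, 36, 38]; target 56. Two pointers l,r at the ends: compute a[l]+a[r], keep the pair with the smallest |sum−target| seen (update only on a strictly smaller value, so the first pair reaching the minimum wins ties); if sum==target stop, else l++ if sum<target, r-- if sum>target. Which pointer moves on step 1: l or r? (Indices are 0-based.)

l=0 r=9: -5+38=33 d=23 *, l++

l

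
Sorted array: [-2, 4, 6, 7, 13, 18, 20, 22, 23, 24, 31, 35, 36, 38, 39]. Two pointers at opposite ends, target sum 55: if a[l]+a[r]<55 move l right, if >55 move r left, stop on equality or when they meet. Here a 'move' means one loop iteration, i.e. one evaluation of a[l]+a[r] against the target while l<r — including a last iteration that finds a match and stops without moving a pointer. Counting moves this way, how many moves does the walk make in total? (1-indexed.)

10 moves

l=1 r=15: -2+39=37 <55, l++
l=2 r=15: 4+39=43 <55, l++
l=3 r=15: 6+39=45 <55, l++
l=4 r=15: 7+39=46 <55, l++
l=5 r=15: 13+39=52 <55, l++
l=6 r=15: 18+39=57 >55, r--
l=6 r=14: 18+38=56 >55, r--
l=6 r=13: 18+36=54 <55, l++
l=7 r=13: 20+36=56 >55, r--
l=7 r=12: 20+35=55, found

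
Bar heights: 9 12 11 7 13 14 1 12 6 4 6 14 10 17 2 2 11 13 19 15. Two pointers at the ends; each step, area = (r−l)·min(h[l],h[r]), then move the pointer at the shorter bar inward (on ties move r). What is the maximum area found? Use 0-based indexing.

max area = 216

[0,19] min(9,15)*19=171 best=171 * → l++
[1,19] min(12,15)*18=216 best=216 * → l++
[2,19] min(11,15)*17=187 best=216 → l++
[3,19] min(7,15)*16=112 best=216 → l++
[4,19] min(13,15)*15=195 best=216 → l++
[5,19] min(14,15)*14=196 best=216 → l++
[6,19] min(1,15)*13=13 best=216 → l++
[7,19] min(12,15)*12=144 best=216 → l++
[8,19] min(6,15)*11=66 best=216 → l++
[9,19] min(4,15)*10=40 best=216 → l++
[10,19] min(6,15)*9=54 best=216 → l++
[11,19] min(14,15)*8=112 best=216 → l++
[12,19] min(10,15)*7=70 best=216 → l++
[13,19] min(17,15)*6=90 best=216 → r--
[13,18] min(17,19)*5=85 best=216 → l++
[14,18] min(2,19)*4=8 best=216 → l++
[15,18] min(2,19)*3=6 best=216 → l++
[16,18] min(11,19)*2=22 best=216 → l++
[17,18] min(13,19)*1=13 best=216 → l++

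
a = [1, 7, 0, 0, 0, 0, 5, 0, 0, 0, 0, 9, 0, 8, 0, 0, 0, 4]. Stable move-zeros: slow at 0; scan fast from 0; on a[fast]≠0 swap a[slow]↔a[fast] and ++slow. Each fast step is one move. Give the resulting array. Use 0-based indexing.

(s=0,f=0) a[fast]=1≠0 swap→a[0]=1 → slow++,fast++
(s=1,f=1) a[fast]=7≠0 swap→a[1]=7 → slow++,fast++
(s=2,f=2) a[fast]=0 → fast++
(s=2,f=3) a[fast]=0 → fast++
(s=2,f=4) a[fast]=0 → fast++
(s=2,f=5) a[fast]=0 → fast++
(s=2,f=6) a[fast]=5≠0 swap→a[2]=5 → slow++,fast++
(s=3,f=7) a[fast]=0 → fast++
(s=3,f=8) a[fast]=0 → fast++
(s=3,f=9) a[fast]=0 → fast++
(s=3,f=10) a[fast]=0 → fast++
(s=3,f=11) a[fast]=9≠0 swap→a[3]=9 → slow++,fast++
(s=4,f=12) a[fast]=0 → fast++
(s=4,f=13) a[fast]=8≠0 swap→a[4]=8 → slow++,fast++
(s=5,f=14) a[fast]=0 → fast++
(s=5,f=15) a[fast]=0 → fast++
(s=5,f=16) a[fast]=0 → fast++
(s=5,f=17) a[fast]=4≠0 swap→a[5]=4 → slow++,fast++

[1, 7, 5, 9, 8, 4, 0, 0, 0, 0, 0, 0, 0, 0, 0, 0, 0, 0]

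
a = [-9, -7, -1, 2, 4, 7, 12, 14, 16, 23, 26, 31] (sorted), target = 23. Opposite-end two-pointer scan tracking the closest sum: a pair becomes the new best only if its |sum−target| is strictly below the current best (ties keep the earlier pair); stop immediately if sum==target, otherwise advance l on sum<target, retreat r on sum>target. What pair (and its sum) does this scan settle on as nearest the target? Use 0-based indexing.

pair (7, 16) with sum 23 (|Δ|=0)

[0,11] -9+31=22 d=1 * → l++
[1,11] -7+31=24 d=1 → r--
[1,10] -7+26=19 d=4 → l++
[2,10] -1+26=25 d=2 → r--
[2,9] -1+23=22 d=1 → l++
[3,9] 2+23=25 d=2 → r--
[3,8] 2+16=18 d=5 → l++
[4,8] 4+16=20 d=3 → l++
[5,8] 7+16=23 d=0 * → stop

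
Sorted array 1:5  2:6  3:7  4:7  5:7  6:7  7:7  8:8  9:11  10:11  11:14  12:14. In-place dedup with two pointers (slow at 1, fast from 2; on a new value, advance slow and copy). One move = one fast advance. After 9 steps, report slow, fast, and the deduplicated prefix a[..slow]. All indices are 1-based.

slow=1 fast=2: a[fast]=6≠a[slow]=5 write a[2]=6, slow++,fast++
slow=2 fast=3: a[fast]=7≠a[slow]=6 write a[3]=7, slow++,fast++
slow=3 fast=4: a[fast]=7=a[slow] dup, fast++
slow=3 fast=5: a[fast]=7=a[slow] dup, fast++
slow=3 fast=6: a[fast]=7=a[slow] dup, fast++
slow=3 fast=7: a[fast]=7=a[slow] dup, fast++
slow=3 fast=8: a[fast]=8≠a[slow]=7 write a[4]=8, slow++,fast++
slow=4 fast=9: a[fast]=11≠a[slow]=8 write a[5]=11, slow++,fast++
slow=5 fast=10: a[fast]=11=a[slow] dup, fast++

slow=5, fast=11, prefix=[5, 6, 7, 8, 11]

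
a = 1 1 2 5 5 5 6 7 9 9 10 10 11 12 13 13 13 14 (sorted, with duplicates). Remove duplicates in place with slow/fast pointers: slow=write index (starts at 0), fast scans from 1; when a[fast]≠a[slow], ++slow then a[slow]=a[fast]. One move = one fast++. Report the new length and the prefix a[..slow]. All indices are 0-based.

length 11; prefix = [1, 2, 5, 6, 7, 9, 10, 11, 12, 13, 14]

(s=0,f=1) a[fast]=1=a[slow] dup → fast++
(s=0,f=2) a[fast]=2≠a[slow]=1 write a[1]=2 → slow++,fast++
(s=1,f=3) a[fast]=5≠a[slow]=2 write a[2]=5 → slow++,fast++
(s=2,f=4) a[fast]=5=a[slow] dup → fast++
(s=2,f=5) a[fast]=5=a[slow] dup → fast++
(s=2,f=6) a[fast]=6≠a[slow]=5 write a[3]=6 → slow++,fast++
(s=3,f=7) a[fast]=7≠a[slow]=6 write a[4]=7 → slow++,fast++
(s=4,f=8) a[fast]=9≠a[slow]=7 write a[5]=9 → slow++,fast++
(s=5,f=9) a[fast]=9=a[slow] dup → fast++
(s=5,f=10) a[fast]=10≠a[slow]=9 write a[6]=10 → slow++,fast++
(s=6,f=11) a[fast]=10=a[slow] dup → fast++
(s=6,f=12) a[fast]=11≠a[slow]=10 write a[7]=11 → slow++,fast++
(s=7,f=13) a[fast]=12≠a[slow]=11 write a[8]=12 → slow++,fast++
(s=8,f=14) a[fast]=13≠a[slow]=12 write a[9]=13 → slow++,fast++
(s=9,f=15) a[fast]=13=a[slow] dup → fast++
(s=9,f=16) a[fast]=13=a[slow] dup → fast++
(s=9,f=17) a[fast]=14≠a[slow]=13 write a[10]=14 → slow++,fast++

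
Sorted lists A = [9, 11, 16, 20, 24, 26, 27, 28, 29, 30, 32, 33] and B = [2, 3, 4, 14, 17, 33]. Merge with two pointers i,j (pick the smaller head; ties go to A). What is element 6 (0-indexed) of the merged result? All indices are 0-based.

i=0 j=0: A[i]=9>B[j]=2 take 2, j++
i=0 j=1: A[i]=9>B[j]=3 take 3, j++
i=0 j=2: A[i]=9>B[j]=4 take 4, j++
i=0 j=3: A[i]=9<=B[j]=14 take 9, i++
i=1 j=3: A[i]=11<=B[j]=14 take 11, i++
i=2 j=3: A[i]=16>B[j]=14 take 14, j++
i=2 j=4: A[i]=16<=B[j]=17 take 16, i++
i=3 j=4: A[i]=20>B[j]=17 take 17, j++
i=3 j=5: A[i]=20<=B[j]=33 take 20, i++
i=4 j=5: A[i]=24<=B[j]=33 take 24, i++
i=5 j=5: A[i]=26<=B[j]=33 take 26, i++
i=6 j=5: A[i]=27<=B[j]=33 take 27, i++
i=7 j=5: A[i]=28<=B[j]=33 take 28, i++
i=8 j=5: A[i]=29<=B[j]=33 take 29, i++
i=9 j=5: A[i]=30<=B[j]=33 take 30, i++
i=10 j=5: A[i]=32<=B[j]=33 take 32, i++
i=11 j=5: A[i]=33<=B[j]=33 take 33, i++
i=12 j=5: A done, take B[j]=33, j++

merged[6] = 16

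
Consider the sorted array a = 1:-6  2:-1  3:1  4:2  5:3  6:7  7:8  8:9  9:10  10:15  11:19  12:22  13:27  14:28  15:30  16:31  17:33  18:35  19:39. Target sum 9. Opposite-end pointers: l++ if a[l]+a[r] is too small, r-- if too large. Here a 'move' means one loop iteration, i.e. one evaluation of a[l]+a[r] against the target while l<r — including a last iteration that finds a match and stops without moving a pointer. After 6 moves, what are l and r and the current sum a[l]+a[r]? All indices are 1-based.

l=1, r=13, sum=21

[1,19] -6+39=33 >9 → r--
[1,18] -6+35=29 >9 → r--
[1,17] -6+33=27 >9 → r--
[1,16] -6+31=25 >9 → r--
[1,15] -6+30=24 >9 → r--
[1,14] -6+28=22 >9 → r--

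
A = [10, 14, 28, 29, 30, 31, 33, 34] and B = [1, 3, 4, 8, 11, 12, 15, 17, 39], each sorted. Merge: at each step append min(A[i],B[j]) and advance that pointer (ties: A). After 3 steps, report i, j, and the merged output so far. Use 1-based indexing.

i=1, j=4, merged so far=[1, 3, 4]

[i=1,j=1] A[i]=10>B[j]=1 take 1 → j++
[i=1,j=2] A[i]=10>B[j]=3 take 3 → j++
[i=1,j=3] A[i]=10>B[j]=4 take 4 → j++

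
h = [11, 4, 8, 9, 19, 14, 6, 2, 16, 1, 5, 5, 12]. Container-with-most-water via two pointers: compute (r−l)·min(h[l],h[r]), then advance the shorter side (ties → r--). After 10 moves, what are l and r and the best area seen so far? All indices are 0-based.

l=4, r=6, best area=132

[0,12] min(11,12)*12=132 best=132 * → l++
[1,12] min(4,12)*11=44 best=132 → l++
[2,12] min(8,12)*10=80 best=132 → l++
[3,12] min(9,12)*9=81 best=132 → l++
[4,12] min(19,12)*8=96 best=132 → r--
[4,11] min(19,5)*7=35 best=132 → r--
[4,10] min(19,5)*6=30 best=132 → r--
[4,9] min(19,1)*5=5 best=132 → r--
[4,8] min(19,16)*4=64 best=132 → r--
[4,7] min(19,2)*3=6 best=132 → r--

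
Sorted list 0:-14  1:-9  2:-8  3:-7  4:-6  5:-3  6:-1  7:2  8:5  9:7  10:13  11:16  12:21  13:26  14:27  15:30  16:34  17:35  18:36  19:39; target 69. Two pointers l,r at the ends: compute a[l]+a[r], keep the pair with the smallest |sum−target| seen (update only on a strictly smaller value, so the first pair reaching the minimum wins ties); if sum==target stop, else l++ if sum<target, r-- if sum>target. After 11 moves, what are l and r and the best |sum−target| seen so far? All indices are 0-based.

l=11, r=19, best |Δ|=17

[0,19] -14+39=25 d=44 * → l++
[1,19] -9+39=30 d=39 * → l++
[2,19] -8+39=31 d=38 * → l++
[3,19] -7+39=32 d=37 * → l++
[4,19] -6+39=33 d=36 * → l++
[5,19] -3+39=36 d=33 * → l++
[6,19] -1+39=38 d=31 * → l++
[7,19] 2+39=41 d=28 * → l++
[8,19] 5+39=44 d=25 * → l++
[9,19] 7+39=46 d=23 * → l++
[10,19] 13+39=52 d=17 * → l++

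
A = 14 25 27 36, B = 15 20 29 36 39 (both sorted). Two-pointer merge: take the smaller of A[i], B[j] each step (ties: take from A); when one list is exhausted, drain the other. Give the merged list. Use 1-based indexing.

[14, 15, 20, 25, 27, 29, 36, 36, 39]

[i=1,j=1] A[i]=14<=B[j]=15 take 14 → i++
[i=2,j=1] A[i]=25>B[j]=15 take 15 → j++
[i=2,j=2] A[i]=25>B[j]=20 take 20 → j++
[i=2,j=3] A[i]=25<=B[j]=29 take 25 → i++
[i=3,j=3] A[i]=27<=B[j]=29 take 27 → i++
[i=4,j=3] A[i]=36>B[j]=29 take 29 → j++
[i=4,j=4] A[i]=36<=B[j]=36 take 36 → i++
[i=5,j=4] A done, take B[j]=36 → j++
[i=5,j=5] A done, take B[j]=39 → j++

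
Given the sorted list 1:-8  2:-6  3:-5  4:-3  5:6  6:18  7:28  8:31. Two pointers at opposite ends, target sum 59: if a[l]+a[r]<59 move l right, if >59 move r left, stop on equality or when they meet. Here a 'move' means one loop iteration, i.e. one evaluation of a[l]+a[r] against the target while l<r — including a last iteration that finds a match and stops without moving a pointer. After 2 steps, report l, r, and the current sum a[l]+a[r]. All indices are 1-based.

[1,8] -8+31=23 <59 → l++
[2,8] -6+31=25 <59 → l++

l=3, r=8, sum=26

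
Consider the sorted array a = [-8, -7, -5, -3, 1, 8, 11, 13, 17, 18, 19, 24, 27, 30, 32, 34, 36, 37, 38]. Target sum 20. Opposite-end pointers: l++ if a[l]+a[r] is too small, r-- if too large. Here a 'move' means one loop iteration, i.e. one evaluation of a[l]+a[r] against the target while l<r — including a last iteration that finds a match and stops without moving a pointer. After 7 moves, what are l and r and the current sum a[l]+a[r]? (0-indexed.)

l=1, r=12, sum=20

l=0 r=18: -8+38=30 >20, r--
l=0 r=17: -8+37=29 >20, r--
l=0 r=16: -8+36=28 >20, r--
l=0 r=15: -8+34=26 >20, r--
l=0 r=14: -8+32=24 >20, r--
l=0 r=13: -8+30=22 >20, r--
l=0 r=12: -8+27=19 <20, l++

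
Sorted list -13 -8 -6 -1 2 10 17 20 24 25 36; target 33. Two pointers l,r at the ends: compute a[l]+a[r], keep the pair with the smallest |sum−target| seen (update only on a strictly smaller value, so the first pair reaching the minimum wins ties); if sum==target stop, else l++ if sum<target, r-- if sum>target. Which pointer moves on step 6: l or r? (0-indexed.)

[0,10] -13+36=23 d=10 * → l++
[1,10] -8+36=28 d=5 * → l++
[2,10] -6+36=30 d=3 * → l++
[3,10] -1+36=35 d=2 * → r--
[3,9] -1+25=24 d=9 → l++
[4,9] 2+25=27 d=6 → l++

l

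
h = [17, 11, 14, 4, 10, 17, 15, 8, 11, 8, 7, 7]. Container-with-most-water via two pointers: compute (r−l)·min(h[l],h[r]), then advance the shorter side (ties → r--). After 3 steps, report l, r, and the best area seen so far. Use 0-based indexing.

l=0, r=8, best area=77

[0,11] min(17,7)*11=77 best=77 * → r--
[0,10] min(17,7)*10=70 best=77 → r--
[0,9] min(17,8)*9=72 best=77 → r--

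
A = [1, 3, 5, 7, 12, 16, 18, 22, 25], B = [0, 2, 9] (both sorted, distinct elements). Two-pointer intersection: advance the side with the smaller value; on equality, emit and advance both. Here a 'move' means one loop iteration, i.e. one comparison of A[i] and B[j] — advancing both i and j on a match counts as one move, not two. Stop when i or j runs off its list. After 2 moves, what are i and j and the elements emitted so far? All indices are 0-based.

i=1, j=1, emitted=[]

[i=0,j=0] 1>0 → j++
[i=0,j=1] 1<2 → i++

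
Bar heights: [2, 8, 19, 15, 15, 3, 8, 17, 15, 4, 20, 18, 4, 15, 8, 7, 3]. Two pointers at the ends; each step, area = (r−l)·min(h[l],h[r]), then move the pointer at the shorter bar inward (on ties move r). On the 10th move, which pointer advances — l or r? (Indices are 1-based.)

[1,17] min(2,3)*16=32 best=32 * → l++
[2,17] min(8,3)*15=45 best=45 * → r--
[2,16] min(8,7)*14=98 best=98 * → r--
[2,15] min(8,8)*13=104 best=104 * → r--
[2,14] min(8,15)*12=96 best=104 → l++
[3,14] min(19,15)*11=165 best=165 * → r--
[3,13] min(19,4)*10=40 best=165 → r--
[3,12] min(19,18)*9=162 best=165 → r--
[3,11] min(19,20)*8=152 best=165 → l++
[4,11] min(15,20)*7=105 best=165 → l++

l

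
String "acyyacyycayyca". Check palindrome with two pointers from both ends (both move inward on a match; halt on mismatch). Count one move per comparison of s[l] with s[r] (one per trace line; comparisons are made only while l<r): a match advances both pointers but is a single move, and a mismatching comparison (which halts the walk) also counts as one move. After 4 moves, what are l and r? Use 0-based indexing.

[0,13] 'a'=='a' → l++,r--
[1,12] 'c'=='c' → l++,r--
[2,11] 'y'=='y' → l++,r--
[3,10] 'y'=='y' → l++,r--

l=4, r=9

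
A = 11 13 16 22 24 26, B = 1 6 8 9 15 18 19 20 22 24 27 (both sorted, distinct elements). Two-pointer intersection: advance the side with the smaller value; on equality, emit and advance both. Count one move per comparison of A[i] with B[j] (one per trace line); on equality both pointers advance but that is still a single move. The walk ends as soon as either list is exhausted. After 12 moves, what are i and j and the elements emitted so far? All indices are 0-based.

i=4, j=9, emitted=[22]

i=0 j=0: 11>1, j++
i=0 j=1: 11>6, j++
i=0 j=2: 11>8, j++
i=0 j=3: 11>9, j++
i=0 j=4: 11<15, i++
i=1 j=4: 13<15, i++
i=2 j=4: 16>15, j++
i=2 j=5: 16<18, i++
i=3 j=5: 22>18, j++
i=3 j=6: 22>19, j++
i=3 j=7: 22>20, j++
i=3 j=8: 22==22 emit, i++,j++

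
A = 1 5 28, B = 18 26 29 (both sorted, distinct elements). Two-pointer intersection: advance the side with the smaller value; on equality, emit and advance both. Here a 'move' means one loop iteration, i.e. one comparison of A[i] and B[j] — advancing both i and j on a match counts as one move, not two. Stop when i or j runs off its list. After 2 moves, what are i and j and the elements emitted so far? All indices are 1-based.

i=1 j=1: 1<18, i++
i=2 j=1: 5<18, i++

i=3, j=1, emitted=[]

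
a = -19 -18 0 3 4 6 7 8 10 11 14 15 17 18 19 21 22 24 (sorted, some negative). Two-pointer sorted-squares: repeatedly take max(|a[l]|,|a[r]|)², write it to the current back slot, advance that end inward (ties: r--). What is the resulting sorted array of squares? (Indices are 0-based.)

[0, 9, 16, 36, 49, 64, 100, 121, 196, 225, 289, 324, 324, 361, 361, 441, 484, 576]

l=0 r=17: |-19|<=|24| out[17]=576, r--
l=0 r=16: |-19|<=|22| out[16]=484, r--
l=0 r=15: |-19|<=|21| out[15]=441, r--
l=0 r=14: |-19|<=|19| out[14]=361, r--
l=0 r=13: |-19|>|18| out[13]=361, l++
l=1 r=13: |-18|<=|18| out[12]=324, r--
l=1 r=12: |-18|>|17| out[11]=324, l++
l=2 r=12: |0|<=|17| out[10]=289, r--
l=2 r=11: |0|<=|15| out[9]=225, r--
l=2 r=10: |0|<=|14| out[8]=196, r--
l=2 r=9: |0|<=|11| out[7]=121, r--
l=2 r=8: |0|<=|10| out[6]=100, r--
l=2 r=7: |0|<=|8| out[5]=64, r--
l=2 r=6: |0|<=|7| out[4]=49, r--
l=2 r=5: |0|<=|6| out[3]=36, r--
l=2 r=4: |0|<=|4| out[2]=16, r--
l=2 r=3: |0|<=|3| out[1]=9, r--
l=2 r=2: |0|<=|0| out[0]=0, r--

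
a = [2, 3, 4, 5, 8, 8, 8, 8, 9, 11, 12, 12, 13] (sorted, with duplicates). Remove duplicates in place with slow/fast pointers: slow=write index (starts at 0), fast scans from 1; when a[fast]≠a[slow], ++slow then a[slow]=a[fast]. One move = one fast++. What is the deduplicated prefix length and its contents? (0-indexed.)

slow=0 fast=1: a[fast]=3≠a[slow]=2 write a[1]=3, slow++,fast++
slow=1 fast=2: a[fast]=4≠a[slow]=3 write a[2]=4, slow++,fast++
slow=2 fast=3: a[fast]=5≠a[slow]=4 write a[3]=5, slow++,fast++
slow=3 fast=4: a[fast]=8≠a[slow]=5 write a[4]=8, slow++,fast++
slow=4 fast=5: a[fast]=8=a[slow] dup, fast++
slow=4 fast=6: a[fast]=8=a[slow] dup, fast++
slow=4 fast=7: a[fast]=8=a[slow] dup, fast++
slow=4 fast=8: a[fast]=9≠a[slow]=8 write a[5]=9, slow++,fast++
slow=5 fast=9: a[fast]=11≠a[slow]=9 write a[6]=11, slow++,fast++
slow=6 fast=10: a[fast]=12≠a[slow]=11 write a[7]=12, slow++,fast++
slow=7 fast=11: a[fast]=12=a[slow] dup, fast++
slow=7 fast=12: a[fast]=13≠a[slow]=12 write a[8]=13, slow++,fast++

length 9; prefix = [2, 3, 4, 5, 8, 9, 11, 12, 13]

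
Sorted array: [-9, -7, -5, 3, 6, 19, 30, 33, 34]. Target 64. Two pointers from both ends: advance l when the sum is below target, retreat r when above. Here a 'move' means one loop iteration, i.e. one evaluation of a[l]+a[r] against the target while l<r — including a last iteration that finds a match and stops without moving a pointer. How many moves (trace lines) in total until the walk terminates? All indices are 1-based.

l=1 r=9: -9+34=25 <64, l++
l=2 r=9: -7+34=27 <64, l++
l=3 r=9: -5+34=29 <64, l++
l=4 r=9: 3+34=37 <64, l++
l=5 r=9: 6+34=40 <64, l++
l=6 r=9: 19+34=53 <64, l++
l=7 r=9: 30+34=64, found

7 moves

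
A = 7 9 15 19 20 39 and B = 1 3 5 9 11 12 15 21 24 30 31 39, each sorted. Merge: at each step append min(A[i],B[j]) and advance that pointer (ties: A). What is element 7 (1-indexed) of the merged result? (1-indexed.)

i=1 j=1: A[i]=7>B[j]=1 take 1, j++
i=1 j=2: A[i]=7>B[j]=3 take 3, j++
i=1 j=3: A[i]=7>B[j]=5 take 5, j++
i=1 j=4: A[i]=7<=B[j]=9 take 7, i++
i=2 j=4: A[i]=9<=B[j]=9 take 9, i++
i=3 j=4: A[i]=15>B[j]=9 take 9, j++
i=3 j=5: A[i]=15>B[j]=11 take 11, j++
i=3 j=6: A[i]=15>B[j]=12 take 12, j++
i=3 j=7: A[i]=15<=B[j]=15 take 15, i++
i=4 j=7: A[i]=19>B[j]=15 take 15, j++
i=4 j=8: A[i]=19<=B[j]=21 take 19, i++
i=5 j=8: A[i]=20<=B[j]=21 take 20, i++
i=6 j=8: A[i]=39>B[j]=21 take 21, j++
i=6 j=9: A[i]=39>B[j]=24 take 24, j++
i=6 j=10: A[i]=39>B[j]=30 take 30, j++
i=6 j=11: A[i]=39>B[j]=31 take 31, j++
i=6 j=12: A[i]=39<=B[j]=39 take 39, i++
i=7 j=12: A done, take B[j]=39, j++

merged[7] = 11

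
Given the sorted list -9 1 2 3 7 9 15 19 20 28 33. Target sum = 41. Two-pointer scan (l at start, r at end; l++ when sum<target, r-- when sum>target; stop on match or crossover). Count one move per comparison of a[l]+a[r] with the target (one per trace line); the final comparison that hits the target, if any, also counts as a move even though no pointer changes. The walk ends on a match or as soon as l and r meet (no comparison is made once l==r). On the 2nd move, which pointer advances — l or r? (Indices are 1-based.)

[1,11] -9+33=24 <41 → l++
[2,11] 1+33=34 <41 → l++

l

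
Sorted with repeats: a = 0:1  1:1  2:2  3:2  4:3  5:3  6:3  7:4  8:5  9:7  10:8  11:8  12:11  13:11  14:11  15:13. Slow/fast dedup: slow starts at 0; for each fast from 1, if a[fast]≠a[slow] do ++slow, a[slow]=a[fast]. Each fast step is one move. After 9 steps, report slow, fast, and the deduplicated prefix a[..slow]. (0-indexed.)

slow=0 fast=1: a[fast]=1=a[slow] dup, fast++
slow=0 fast=2: a[fast]=2≠a[slow]=1 write a[1]=2, slow++,fast++
slow=1 fast=3: a[fast]=2=a[slow] dup, fast++
slow=1 fast=4: a[fast]=3≠a[slow]=2 write a[2]=3, slow++,fast++
slow=2 fast=5: a[fast]=3=a[slow] dup, fast++
slow=2 fast=6: a[fast]=3=a[slow] dup, fast++
slow=2 fast=7: a[fast]=4≠a[slow]=3 write a[3]=4, slow++,fast++
slow=3 fast=8: a[fast]=5≠a[slow]=4 write a[4]=5, slow++,fast++
slow=4 fast=9: a[fast]=7≠a[slow]=5 write a[5]=7, slow++,fast++

slow=5, fast=10, prefix=[1, 2, 3, 4, 5, 7]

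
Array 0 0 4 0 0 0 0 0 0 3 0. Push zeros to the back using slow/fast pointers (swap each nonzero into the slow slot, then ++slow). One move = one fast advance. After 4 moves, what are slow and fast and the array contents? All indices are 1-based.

slow=1 fast=1: a[fast]=0, fast++
slow=1 fast=2: a[fast]=0, fast++
slow=1 fast=3: a[fast]=4≠0 swap→a[1]=4, slow++,fast++
slow=2 fast=4: a[fast]=0, fast++

slow=2, fast=5, a=[4, 0, 0, 0, 0, 0, 0, 0, 0, 3, 0]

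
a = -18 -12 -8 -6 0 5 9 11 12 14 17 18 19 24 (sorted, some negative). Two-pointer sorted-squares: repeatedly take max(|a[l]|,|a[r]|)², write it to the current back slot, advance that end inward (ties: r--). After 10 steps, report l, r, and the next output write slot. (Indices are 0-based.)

l=2, r=5, next write slot=3

[0,13] |-18|<=|24| out[13]=576 → r--
[0,12] |-18|<=|19| out[12]=361 → r--
[0,11] |-18|<=|18| out[11]=324 → r--
[0,10] |-18|>|17| out[10]=324 → l++
[1,10] |-12|<=|17| out[9]=289 → r--
[1,9] |-12|<=|14| out[8]=196 → r--
[1,8] |-12|<=|12| out[7]=144 → r--
[1,7] |-12|>|11| out[6]=144 → l++
[2,7] |-8|<=|11| out[5]=121 → r--
[2,6] |-8|<=|9| out[4]=81 → r--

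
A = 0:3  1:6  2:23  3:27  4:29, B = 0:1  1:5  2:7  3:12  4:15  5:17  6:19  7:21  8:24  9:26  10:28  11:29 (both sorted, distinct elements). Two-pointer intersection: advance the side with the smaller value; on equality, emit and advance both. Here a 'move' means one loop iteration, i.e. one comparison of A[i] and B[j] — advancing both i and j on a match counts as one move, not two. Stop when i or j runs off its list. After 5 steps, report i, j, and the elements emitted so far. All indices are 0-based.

i=2, j=3, emitted=[]

[i=0,j=0] 3>1 → j++
[i=0,j=1] 3<5 → i++
[i=1,j=1] 6>5 → j++
[i=1,j=2] 6<7 → i++
[i=2,j=2] 23>7 → j++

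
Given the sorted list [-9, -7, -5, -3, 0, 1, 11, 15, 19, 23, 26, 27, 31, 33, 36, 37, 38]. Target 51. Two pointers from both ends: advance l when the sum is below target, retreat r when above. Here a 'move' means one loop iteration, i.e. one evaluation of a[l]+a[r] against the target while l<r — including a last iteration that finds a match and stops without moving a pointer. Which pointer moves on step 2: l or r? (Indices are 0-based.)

[0,16] -9+38=29 <51 → l++
[1,16] -7+38=31 <51 → l++

l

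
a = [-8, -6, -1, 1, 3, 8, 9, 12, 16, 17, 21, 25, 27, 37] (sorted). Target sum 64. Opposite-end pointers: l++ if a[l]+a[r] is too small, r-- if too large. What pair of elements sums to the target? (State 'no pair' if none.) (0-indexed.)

(27, 37)

[0,13] -8+37=29 <64 → l++
[1,13] -6+37=31 <64 → l++
[2,13] -1+37=36 <64 → l++
[3,13] 1+37=38 <64 → l++
[4,13] 3+37=40 <64 → l++
[5,13] 8+37=45 <64 → l++
[6,13] 9+37=46 <64 → l++
[7,13] 12+37=49 <64 → l++
[8,13] 16+37=53 <64 → l++
[9,13] 17+37=54 <64 → l++
[10,13] 21+37=58 <64 → l++
[11,13] 25+37=62 <64 → l++
[12,13] 27+37=64 → found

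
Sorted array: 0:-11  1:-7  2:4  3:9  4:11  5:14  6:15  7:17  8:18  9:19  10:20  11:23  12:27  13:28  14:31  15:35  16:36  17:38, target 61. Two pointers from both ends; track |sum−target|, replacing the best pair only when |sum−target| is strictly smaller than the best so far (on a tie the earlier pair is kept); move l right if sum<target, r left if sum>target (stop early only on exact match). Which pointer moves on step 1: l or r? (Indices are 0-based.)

l

l=0 r=17: -11+38=27 d=34 *, l++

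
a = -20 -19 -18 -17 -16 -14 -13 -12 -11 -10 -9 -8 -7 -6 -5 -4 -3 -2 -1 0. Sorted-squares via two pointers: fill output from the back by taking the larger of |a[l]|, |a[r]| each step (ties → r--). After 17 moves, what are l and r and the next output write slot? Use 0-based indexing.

l=17, r=19, next write slot=2

[0,19] |-20|>|0| out[19]=400 → l++
[1,19] |-19|>|0| out[18]=361 → l++
[2,19] |-18|>|0| out[17]=324 → l++
[3,19] |-17|>|0| out[16]=289 → l++
[4,19] |-16|>|0| out[15]=256 → l++
[5,19] |-14|>|0| out[14]=196 → l++
[6,19] |-13|>|0| out[13]=169 → l++
[7,19] |-12|>|0| out[12]=144 → l++
[8,19] |-11|>|0| out[11]=121 → l++
[9,19] |-10|>|0| out[10]=100 → l++
[10,19] |-9|>|0| out[9]=81 → l++
[11,19] |-8|>|0| out[8]=64 → l++
[12,19] |-7|>|0| out[7]=49 → l++
[13,19] |-6|>|0| out[6]=36 → l++
[14,19] |-5|>|0| out[5]=25 → l++
[15,19] |-4|>|0| out[4]=16 → l++
[16,19] |-3|>|0| out[3]=9 → l++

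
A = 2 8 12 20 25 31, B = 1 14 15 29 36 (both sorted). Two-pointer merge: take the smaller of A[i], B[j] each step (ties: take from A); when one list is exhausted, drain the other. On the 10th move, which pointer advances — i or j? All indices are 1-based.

[i=1,j=1] A[i]=2>B[j]=1 take 1 → j++
[i=1,j=2] A[i]=2<=B[j]=14 take 2 → i++
[i=2,j=2] A[i]=8<=B[j]=14 take 8 → i++
[i=3,j=2] A[i]=12<=B[j]=14 take 12 → i++
[i=4,j=2] A[i]=20>B[j]=14 take 14 → j++
[i=4,j=3] A[i]=20>B[j]=15 take 15 → j++
[i=4,j=4] A[i]=20<=B[j]=29 take 20 → i++
[i=5,j=4] A[i]=25<=B[j]=29 take 25 → i++
[i=6,j=4] A[i]=31>B[j]=29 take 29 → j++
[i=6,j=5] A[i]=31<=B[j]=36 take 31 → i++

i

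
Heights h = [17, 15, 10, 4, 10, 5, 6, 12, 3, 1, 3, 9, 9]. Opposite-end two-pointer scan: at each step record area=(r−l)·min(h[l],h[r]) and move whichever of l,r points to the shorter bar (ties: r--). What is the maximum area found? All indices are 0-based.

[0,12] min(17,9)*12=108 best=108 * → r--
[0,11] min(17,9)*11=99 best=108 → r--
[0,10] min(17,3)*10=30 best=108 → r--
[0,9] min(17,1)*9=9 best=108 → r--
[0,8] min(17,3)*8=24 best=108 → r--
[0,7] min(17,12)*7=84 best=108 → r--
[0,6] min(17,6)*6=36 best=108 → r--
[0,5] min(17,5)*5=25 best=108 → r--
[0,4] min(17,10)*4=40 best=108 → r--
[0,3] min(17,4)*3=12 best=108 → r--
[0,2] min(17,10)*2=20 best=108 → r--
[0,1] min(17,15)*1=15 best=108 → r--

max area = 108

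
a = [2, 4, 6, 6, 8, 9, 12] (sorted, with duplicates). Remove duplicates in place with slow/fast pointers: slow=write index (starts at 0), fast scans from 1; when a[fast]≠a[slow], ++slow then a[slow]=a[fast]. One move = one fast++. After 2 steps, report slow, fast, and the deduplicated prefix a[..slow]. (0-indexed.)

slow=0 fast=1: a[fast]=4≠a[slow]=2 write a[1]=4, slow++,fast++
slow=1 fast=2: a[fast]=6≠a[slow]=4 write a[2]=6, slow++,fast++

slow=2, fast=3, prefix=[2, 4, 6]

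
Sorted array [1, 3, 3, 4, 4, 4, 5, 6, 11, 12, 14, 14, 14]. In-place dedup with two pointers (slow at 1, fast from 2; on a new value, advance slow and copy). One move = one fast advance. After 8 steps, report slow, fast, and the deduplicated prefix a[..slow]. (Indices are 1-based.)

slow=6, fast=10, prefix=[1, 3, 4, 5, 6, 11]

slow=1 fast=2: a[fast]=3≠a[slow]=1 write a[2]=3, slow++,fast++
slow=2 fast=3: a[fast]=3=a[slow] dup, fast++
slow=2 fast=4: a[fast]=4≠a[slow]=3 write a[3]=4, slow++,fast++
slow=3 fast=5: a[fast]=4=a[slow] dup, fast++
slow=3 fast=6: a[fast]=4=a[slow] dup, fast++
slow=3 fast=7: a[fast]=5≠a[slow]=4 write a[4]=5, slow++,fast++
slow=4 fast=8: a[fast]=6≠a[slow]=5 write a[5]=6, slow++,fast++
slow=5 fast=9: a[fast]=11≠a[slow]=6 write a[6]=11, slow++,fast++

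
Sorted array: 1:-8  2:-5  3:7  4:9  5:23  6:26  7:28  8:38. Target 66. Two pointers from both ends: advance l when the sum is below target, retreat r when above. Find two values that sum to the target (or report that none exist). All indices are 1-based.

l=1 r=8: -8+38=30 <66, l++
l=2 r=8: -5+38=33 <66, l++
l=3 r=8: 7+38=45 <66, l++
l=4 r=8: 9+38=47 <66, l++
l=5 r=8: 23+38=61 <66, l++
l=6 r=8: 26+38=64 <66, l++
l=7 r=8: 28+38=66, found

(28, 38)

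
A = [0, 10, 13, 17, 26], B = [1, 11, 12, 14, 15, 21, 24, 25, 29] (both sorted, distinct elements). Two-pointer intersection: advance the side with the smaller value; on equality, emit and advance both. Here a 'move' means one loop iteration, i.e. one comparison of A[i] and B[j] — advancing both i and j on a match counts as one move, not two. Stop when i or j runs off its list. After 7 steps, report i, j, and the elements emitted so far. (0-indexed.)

i=3, j=4, emitted=[]

i=0 j=0: 0<1, i++
i=1 j=0: 10>1, j++
i=1 j=1: 10<11, i++
i=2 j=1: 13>11, j++
i=2 j=2: 13>12, j++
i=2 j=3: 13<14, i++
i=3 j=3: 17>14, j++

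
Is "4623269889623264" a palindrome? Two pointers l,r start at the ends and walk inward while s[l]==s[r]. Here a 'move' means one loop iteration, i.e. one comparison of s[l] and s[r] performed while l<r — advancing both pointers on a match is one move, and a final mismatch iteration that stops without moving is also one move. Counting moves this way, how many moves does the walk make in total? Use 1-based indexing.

[1,16] '4'=='4' → l++,r--
[2,15] '6'=='6' → l++,r--
[3,14] '2'=='2' → l++,r--
[4,13] '3'=='3' → l++,r--
[5,12] '2'=='2' → l++,r--
[6,11] '6'=='6' → l++,r--
[7,10] '9'=='9' → l++,r--
[8,9] '8'=='8' → l++,r--

8 moves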